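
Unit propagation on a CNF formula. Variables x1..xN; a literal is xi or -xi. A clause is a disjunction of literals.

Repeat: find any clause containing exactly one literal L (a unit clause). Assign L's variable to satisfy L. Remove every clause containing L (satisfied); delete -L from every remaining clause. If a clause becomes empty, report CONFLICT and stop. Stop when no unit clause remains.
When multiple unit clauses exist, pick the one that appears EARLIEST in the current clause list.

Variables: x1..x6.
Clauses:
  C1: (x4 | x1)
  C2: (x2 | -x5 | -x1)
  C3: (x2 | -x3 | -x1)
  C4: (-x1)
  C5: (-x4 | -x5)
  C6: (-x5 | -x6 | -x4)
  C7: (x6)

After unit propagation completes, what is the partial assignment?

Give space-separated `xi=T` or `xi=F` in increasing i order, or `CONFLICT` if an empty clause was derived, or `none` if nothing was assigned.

unit clause [-1] forces x1=F; simplify:
  drop 1 from [4, 1] -> [4]
  satisfied 3 clause(s); 4 remain; assigned so far: [1]
unit clause [4] forces x4=T; simplify:
  drop -4 from [-4, -5] -> [-5]
  drop -4 from [-5, -6, -4] -> [-5, -6]
  satisfied 1 clause(s); 3 remain; assigned so far: [1, 4]
unit clause [-5] forces x5=F; simplify:
  satisfied 2 clause(s); 1 remain; assigned so far: [1, 4, 5]
unit clause [6] forces x6=T; simplify:
  satisfied 1 clause(s); 0 remain; assigned so far: [1, 4, 5, 6]

Answer: x1=F x4=T x5=F x6=T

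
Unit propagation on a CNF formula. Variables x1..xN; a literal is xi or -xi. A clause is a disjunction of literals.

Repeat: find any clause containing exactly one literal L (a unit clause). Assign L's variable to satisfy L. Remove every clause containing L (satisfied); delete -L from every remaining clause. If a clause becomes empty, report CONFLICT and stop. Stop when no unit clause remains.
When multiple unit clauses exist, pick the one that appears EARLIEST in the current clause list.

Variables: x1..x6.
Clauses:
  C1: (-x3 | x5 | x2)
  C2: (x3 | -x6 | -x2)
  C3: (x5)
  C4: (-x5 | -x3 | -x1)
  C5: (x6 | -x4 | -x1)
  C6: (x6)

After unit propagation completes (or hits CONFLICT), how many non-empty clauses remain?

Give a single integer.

unit clause [5] forces x5=T; simplify:
  drop -5 from [-5, -3, -1] -> [-3, -1]
  satisfied 2 clause(s); 4 remain; assigned so far: [5]
unit clause [6] forces x6=T; simplify:
  drop -6 from [3, -6, -2] -> [3, -2]
  satisfied 2 clause(s); 2 remain; assigned so far: [5, 6]

Answer: 2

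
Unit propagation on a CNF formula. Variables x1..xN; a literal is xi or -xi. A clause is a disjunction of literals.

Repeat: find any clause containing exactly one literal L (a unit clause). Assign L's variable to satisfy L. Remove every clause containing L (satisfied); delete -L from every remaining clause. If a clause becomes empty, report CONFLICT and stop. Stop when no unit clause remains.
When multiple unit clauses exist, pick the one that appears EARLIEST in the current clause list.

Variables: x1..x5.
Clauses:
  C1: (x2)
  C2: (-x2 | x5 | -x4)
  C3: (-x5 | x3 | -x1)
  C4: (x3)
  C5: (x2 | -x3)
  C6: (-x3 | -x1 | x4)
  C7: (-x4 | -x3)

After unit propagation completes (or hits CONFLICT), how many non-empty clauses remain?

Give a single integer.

unit clause [2] forces x2=T; simplify:
  drop -2 from [-2, 5, -4] -> [5, -4]
  satisfied 2 clause(s); 5 remain; assigned so far: [2]
unit clause [3] forces x3=T; simplify:
  drop -3 from [-3, -1, 4] -> [-1, 4]
  drop -3 from [-4, -3] -> [-4]
  satisfied 2 clause(s); 3 remain; assigned so far: [2, 3]
unit clause [-4] forces x4=F; simplify:
  drop 4 from [-1, 4] -> [-1]
  satisfied 2 clause(s); 1 remain; assigned so far: [2, 3, 4]
unit clause [-1] forces x1=F; simplify:
  satisfied 1 clause(s); 0 remain; assigned so far: [1, 2, 3, 4]

Answer: 0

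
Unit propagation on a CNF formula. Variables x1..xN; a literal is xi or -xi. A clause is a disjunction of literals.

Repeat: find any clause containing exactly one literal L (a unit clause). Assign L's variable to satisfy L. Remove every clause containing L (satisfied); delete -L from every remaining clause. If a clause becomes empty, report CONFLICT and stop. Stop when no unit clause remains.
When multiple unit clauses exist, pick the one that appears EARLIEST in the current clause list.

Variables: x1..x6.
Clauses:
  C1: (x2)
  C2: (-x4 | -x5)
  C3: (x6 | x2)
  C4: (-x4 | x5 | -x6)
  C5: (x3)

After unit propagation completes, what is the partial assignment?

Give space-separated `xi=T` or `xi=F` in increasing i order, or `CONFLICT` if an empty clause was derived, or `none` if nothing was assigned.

unit clause [2] forces x2=T; simplify:
  satisfied 2 clause(s); 3 remain; assigned so far: [2]
unit clause [3] forces x3=T; simplify:
  satisfied 1 clause(s); 2 remain; assigned so far: [2, 3]

Answer: x2=T x3=T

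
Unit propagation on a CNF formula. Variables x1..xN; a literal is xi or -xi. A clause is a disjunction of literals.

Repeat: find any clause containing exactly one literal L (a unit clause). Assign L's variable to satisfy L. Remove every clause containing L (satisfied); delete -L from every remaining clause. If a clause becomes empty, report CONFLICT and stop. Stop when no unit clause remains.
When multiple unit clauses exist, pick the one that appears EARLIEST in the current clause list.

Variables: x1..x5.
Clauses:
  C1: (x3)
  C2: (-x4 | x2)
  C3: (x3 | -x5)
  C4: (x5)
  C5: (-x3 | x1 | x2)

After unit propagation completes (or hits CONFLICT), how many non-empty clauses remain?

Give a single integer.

unit clause [3] forces x3=T; simplify:
  drop -3 from [-3, 1, 2] -> [1, 2]
  satisfied 2 clause(s); 3 remain; assigned so far: [3]
unit clause [5] forces x5=T; simplify:
  satisfied 1 clause(s); 2 remain; assigned so far: [3, 5]

Answer: 2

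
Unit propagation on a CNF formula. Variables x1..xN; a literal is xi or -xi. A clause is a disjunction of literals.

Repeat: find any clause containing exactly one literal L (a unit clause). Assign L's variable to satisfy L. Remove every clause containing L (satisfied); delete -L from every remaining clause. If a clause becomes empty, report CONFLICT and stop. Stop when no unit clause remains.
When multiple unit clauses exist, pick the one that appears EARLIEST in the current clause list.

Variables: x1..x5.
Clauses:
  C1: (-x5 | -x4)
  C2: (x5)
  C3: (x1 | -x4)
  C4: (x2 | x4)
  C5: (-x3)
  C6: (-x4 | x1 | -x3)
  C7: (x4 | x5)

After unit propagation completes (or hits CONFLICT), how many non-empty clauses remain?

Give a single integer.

unit clause [5] forces x5=T; simplify:
  drop -5 from [-5, -4] -> [-4]
  satisfied 2 clause(s); 5 remain; assigned so far: [5]
unit clause [-4] forces x4=F; simplify:
  drop 4 from [2, 4] -> [2]
  satisfied 3 clause(s); 2 remain; assigned so far: [4, 5]
unit clause [2] forces x2=T; simplify:
  satisfied 1 clause(s); 1 remain; assigned so far: [2, 4, 5]
unit clause [-3] forces x3=F; simplify:
  satisfied 1 clause(s); 0 remain; assigned so far: [2, 3, 4, 5]

Answer: 0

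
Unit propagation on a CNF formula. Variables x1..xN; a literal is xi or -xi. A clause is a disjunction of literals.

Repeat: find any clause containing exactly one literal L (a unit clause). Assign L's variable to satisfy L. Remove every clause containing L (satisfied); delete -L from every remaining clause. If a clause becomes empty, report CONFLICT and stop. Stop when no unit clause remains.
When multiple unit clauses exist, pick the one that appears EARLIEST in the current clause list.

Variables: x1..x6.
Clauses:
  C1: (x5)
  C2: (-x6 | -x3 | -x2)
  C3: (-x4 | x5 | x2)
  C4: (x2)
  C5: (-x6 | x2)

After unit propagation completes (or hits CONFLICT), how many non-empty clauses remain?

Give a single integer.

Answer: 1

Derivation:
unit clause [5] forces x5=T; simplify:
  satisfied 2 clause(s); 3 remain; assigned so far: [5]
unit clause [2] forces x2=T; simplify:
  drop -2 from [-6, -3, -2] -> [-6, -3]
  satisfied 2 clause(s); 1 remain; assigned so far: [2, 5]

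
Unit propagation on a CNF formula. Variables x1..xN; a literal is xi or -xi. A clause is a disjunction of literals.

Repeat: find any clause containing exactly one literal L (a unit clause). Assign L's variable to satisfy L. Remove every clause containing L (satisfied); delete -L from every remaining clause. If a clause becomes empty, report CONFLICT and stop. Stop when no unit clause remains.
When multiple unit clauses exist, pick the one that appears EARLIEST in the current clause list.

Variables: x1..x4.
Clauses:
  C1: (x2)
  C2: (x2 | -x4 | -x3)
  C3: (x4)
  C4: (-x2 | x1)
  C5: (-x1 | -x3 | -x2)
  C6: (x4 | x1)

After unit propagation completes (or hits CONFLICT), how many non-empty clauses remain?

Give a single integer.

Answer: 0

Derivation:
unit clause [2] forces x2=T; simplify:
  drop -2 from [-2, 1] -> [1]
  drop -2 from [-1, -3, -2] -> [-1, -3]
  satisfied 2 clause(s); 4 remain; assigned so far: [2]
unit clause [4] forces x4=T; simplify:
  satisfied 2 clause(s); 2 remain; assigned so far: [2, 4]
unit clause [1] forces x1=T; simplify:
  drop -1 from [-1, -3] -> [-3]
  satisfied 1 clause(s); 1 remain; assigned so far: [1, 2, 4]
unit clause [-3] forces x3=F; simplify:
  satisfied 1 clause(s); 0 remain; assigned so far: [1, 2, 3, 4]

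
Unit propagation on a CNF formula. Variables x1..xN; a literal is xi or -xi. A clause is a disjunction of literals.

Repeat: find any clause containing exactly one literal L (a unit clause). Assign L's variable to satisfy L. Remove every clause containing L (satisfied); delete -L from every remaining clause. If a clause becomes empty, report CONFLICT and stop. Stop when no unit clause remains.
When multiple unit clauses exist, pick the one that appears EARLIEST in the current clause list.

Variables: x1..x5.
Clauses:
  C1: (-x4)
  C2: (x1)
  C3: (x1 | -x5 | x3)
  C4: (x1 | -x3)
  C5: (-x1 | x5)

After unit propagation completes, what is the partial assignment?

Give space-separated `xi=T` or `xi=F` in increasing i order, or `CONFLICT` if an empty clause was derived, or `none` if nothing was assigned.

unit clause [-4] forces x4=F; simplify:
  satisfied 1 clause(s); 4 remain; assigned so far: [4]
unit clause [1] forces x1=T; simplify:
  drop -1 from [-1, 5] -> [5]
  satisfied 3 clause(s); 1 remain; assigned so far: [1, 4]
unit clause [5] forces x5=T; simplify:
  satisfied 1 clause(s); 0 remain; assigned so far: [1, 4, 5]

Answer: x1=T x4=F x5=T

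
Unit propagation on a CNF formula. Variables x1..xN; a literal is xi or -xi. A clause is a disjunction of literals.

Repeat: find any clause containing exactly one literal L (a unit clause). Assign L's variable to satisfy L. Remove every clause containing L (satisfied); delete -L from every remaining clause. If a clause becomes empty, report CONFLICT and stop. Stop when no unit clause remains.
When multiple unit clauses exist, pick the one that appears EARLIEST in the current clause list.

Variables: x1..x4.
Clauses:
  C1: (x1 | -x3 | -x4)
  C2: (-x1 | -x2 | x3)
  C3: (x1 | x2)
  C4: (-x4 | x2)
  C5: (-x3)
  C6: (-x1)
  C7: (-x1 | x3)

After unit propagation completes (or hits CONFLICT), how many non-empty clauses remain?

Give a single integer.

unit clause [-3] forces x3=F; simplify:
  drop 3 from [-1, -2, 3] -> [-1, -2]
  drop 3 from [-1, 3] -> [-1]
  satisfied 2 clause(s); 5 remain; assigned so far: [3]
unit clause [-1] forces x1=F; simplify:
  drop 1 from [1, 2] -> [2]
  satisfied 3 clause(s); 2 remain; assigned so far: [1, 3]
unit clause [2] forces x2=T; simplify:
  satisfied 2 clause(s); 0 remain; assigned so far: [1, 2, 3]

Answer: 0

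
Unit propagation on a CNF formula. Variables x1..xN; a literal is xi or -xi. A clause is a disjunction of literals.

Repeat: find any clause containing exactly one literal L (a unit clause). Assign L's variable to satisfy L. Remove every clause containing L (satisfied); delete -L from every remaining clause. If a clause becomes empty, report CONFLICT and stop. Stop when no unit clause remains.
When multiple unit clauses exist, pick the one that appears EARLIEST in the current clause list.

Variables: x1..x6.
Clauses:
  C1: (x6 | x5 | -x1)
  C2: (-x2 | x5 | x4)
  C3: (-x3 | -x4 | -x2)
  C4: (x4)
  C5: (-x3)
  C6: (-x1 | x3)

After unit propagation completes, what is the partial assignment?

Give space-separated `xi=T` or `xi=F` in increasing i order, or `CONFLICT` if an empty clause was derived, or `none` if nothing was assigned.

unit clause [4] forces x4=T; simplify:
  drop -4 from [-3, -4, -2] -> [-3, -2]
  satisfied 2 clause(s); 4 remain; assigned so far: [4]
unit clause [-3] forces x3=F; simplify:
  drop 3 from [-1, 3] -> [-1]
  satisfied 2 clause(s); 2 remain; assigned so far: [3, 4]
unit clause [-1] forces x1=F; simplify:
  satisfied 2 clause(s); 0 remain; assigned so far: [1, 3, 4]

Answer: x1=F x3=F x4=T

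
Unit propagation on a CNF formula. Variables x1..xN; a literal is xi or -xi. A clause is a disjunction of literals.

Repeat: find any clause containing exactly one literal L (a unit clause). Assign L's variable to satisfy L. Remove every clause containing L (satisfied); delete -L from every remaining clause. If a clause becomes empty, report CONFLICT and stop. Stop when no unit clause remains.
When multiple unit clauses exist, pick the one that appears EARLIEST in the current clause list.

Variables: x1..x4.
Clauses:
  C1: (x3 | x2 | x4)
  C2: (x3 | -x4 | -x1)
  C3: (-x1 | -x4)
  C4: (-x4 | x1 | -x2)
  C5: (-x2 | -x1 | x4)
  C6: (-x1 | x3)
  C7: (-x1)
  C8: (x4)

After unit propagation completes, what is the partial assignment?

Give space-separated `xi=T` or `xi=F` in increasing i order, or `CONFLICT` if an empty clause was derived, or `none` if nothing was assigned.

unit clause [-1] forces x1=F; simplify:
  drop 1 from [-4, 1, -2] -> [-4, -2]
  satisfied 5 clause(s); 3 remain; assigned so far: [1]
unit clause [4] forces x4=T; simplify:
  drop -4 from [-4, -2] -> [-2]
  satisfied 2 clause(s); 1 remain; assigned so far: [1, 4]
unit clause [-2] forces x2=F; simplify:
  satisfied 1 clause(s); 0 remain; assigned so far: [1, 2, 4]

Answer: x1=F x2=F x4=T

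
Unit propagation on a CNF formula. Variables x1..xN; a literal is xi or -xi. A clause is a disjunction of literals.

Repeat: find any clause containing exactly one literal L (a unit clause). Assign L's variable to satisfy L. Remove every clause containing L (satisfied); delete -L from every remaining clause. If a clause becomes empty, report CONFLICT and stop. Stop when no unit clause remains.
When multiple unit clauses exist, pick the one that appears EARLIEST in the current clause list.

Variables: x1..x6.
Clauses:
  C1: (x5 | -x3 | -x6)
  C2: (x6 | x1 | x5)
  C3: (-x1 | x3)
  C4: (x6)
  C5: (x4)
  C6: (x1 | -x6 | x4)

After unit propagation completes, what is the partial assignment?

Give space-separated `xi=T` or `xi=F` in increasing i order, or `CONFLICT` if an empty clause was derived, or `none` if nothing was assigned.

Answer: x4=T x6=T

Derivation:
unit clause [6] forces x6=T; simplify:
  drop -6 from [5, -3, -6] -> [5, -3]
  drop -6 from [1, -6, 4] -> [1, 4]
  satisfied 2 clause(s); 4 remain; assigned so far: [6]
unit clause [4] forces x4=T; simplify:
  satisfied 2 clause(s); 2 remain; assigned so far: [4, 6]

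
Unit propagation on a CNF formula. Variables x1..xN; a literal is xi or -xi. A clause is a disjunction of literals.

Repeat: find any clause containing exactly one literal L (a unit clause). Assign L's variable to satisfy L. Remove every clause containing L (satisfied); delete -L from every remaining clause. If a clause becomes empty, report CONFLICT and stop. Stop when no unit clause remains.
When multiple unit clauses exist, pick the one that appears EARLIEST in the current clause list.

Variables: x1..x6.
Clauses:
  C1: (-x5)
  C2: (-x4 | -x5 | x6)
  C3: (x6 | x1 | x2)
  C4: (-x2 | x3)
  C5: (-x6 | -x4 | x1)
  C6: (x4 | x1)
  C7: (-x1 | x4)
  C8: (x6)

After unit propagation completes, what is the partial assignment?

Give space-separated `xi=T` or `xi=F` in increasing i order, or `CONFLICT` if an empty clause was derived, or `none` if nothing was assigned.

Answer: x5=F x6=T

Derivation:
unit clause [-5] forces x5=F; simplify:
  satisfied 2 clause(s); 6 remain; assigned so far: [5]
unit clause [6] forces x6=T; simplify:
  drop -6 from [-6, -4, 1] -> [-4, 1]
  satisfied 2 clause(s); 4 remain; assigned so far: [5, 6]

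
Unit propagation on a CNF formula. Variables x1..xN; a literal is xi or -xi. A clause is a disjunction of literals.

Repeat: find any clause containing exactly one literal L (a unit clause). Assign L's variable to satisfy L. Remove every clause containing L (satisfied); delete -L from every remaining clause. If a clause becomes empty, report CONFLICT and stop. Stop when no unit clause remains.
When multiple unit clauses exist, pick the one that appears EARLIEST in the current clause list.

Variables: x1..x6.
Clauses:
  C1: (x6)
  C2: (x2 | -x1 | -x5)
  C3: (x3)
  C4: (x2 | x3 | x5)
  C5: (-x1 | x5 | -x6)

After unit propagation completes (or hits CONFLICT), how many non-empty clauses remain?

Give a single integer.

unit clause [6] forces x6=T; simplify:
  drop -6 from [-1, 5, -6] -> [-1, 5]
  satisfied 1 clause(s); 4 remain; assigned so far: [6]
unit clause [3] forces x3=T; simplify:
  satisfied 2 clause(s); 2 remain; assigned so far: [3, 6]

Answer: 2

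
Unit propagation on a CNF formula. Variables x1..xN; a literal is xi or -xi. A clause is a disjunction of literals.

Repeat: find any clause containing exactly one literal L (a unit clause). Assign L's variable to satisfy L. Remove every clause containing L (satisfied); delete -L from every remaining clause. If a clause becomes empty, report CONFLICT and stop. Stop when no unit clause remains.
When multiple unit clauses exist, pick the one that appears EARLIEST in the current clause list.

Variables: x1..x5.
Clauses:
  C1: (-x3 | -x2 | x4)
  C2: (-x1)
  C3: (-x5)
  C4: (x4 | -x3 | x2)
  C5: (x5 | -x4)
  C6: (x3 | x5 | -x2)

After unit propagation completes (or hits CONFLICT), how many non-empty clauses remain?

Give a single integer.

unit clause [-1] forces x1=F; simplify:
  satisfied 1 clause(s); 5 remain; assigned so far: [1]
unit clause [-5] forces x5=F; simplify:
  drop 5 from [5, -4] -> [-4]
  drop 5 from [3, 5, -2] -> [3, -2]
  satisfied 1 clause(s); 4 remain; assigned so far: [1, 5]
unit clause [-4] forces x4=F; simplify:
  drop 4 from [-3, -2, 4] -> [-3, -2]
  drop 4 from [4, -3, 2] -> [-3, 2]
  satisfied 1 clause(s); 3 remain; assigned so far: [1, 4, 5]

Answer: 3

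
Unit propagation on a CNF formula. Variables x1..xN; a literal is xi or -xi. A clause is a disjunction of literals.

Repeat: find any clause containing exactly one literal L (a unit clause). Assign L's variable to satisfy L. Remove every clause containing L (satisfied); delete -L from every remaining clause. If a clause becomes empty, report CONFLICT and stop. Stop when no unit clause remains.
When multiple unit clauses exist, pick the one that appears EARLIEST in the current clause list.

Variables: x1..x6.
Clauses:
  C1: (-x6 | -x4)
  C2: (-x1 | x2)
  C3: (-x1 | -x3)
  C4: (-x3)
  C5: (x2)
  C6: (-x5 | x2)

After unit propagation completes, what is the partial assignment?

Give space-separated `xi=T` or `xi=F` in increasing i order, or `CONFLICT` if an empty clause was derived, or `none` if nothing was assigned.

Answer: x2=T x3=F

Derivation:
unit clause [-3] forces x3=F; simplify:
  satisfied 2 clause(s); 4 remain; assigned so far: [3]
unit clause [2] forces x2=T; simplify:
  satisfied 3 clause(s); 1 remain; assigned so far: [2, 3]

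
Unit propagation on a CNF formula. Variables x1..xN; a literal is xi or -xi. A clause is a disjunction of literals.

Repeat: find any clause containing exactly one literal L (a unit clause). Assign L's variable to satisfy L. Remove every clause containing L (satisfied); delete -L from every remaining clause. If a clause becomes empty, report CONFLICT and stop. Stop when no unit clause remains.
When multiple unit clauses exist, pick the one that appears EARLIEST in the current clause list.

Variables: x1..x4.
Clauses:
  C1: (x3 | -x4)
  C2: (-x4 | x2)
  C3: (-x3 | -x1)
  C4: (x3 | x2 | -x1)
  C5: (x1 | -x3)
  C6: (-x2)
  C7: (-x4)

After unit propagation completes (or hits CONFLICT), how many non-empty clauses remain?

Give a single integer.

Answer: 3

Derivation:
unit clause [-2] forces x2=F; simplify:
  drop 2 from [-4, 2] -> [-4]
  drop 2 from [3, 2, -1] -> [3, -1]
  satisfied 1 clause(s); 6 remain; assigned so far: [2]
unit clause [-4] forces x4=F; simplify:
  satisfied 3 clause(s); 3 remain; assigned so far: [2, 4]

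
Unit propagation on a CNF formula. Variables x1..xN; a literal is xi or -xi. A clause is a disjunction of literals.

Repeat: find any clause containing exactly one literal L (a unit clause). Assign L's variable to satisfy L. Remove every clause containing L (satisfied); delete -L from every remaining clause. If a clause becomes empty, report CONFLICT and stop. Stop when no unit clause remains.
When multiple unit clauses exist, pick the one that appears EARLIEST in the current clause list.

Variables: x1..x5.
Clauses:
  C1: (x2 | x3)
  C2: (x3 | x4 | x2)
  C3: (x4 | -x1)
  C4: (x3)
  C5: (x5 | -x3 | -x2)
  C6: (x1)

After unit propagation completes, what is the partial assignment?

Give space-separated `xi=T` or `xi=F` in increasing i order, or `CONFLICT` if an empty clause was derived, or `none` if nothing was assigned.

unit clause [3] forces x3=T; simplify:
  drop -3 from [5, -3, -2] -> [5, -2]
  satisfied 3 clause(s); 3 remain; assigned so far: [3]
unit clause [1] forces x1=T; simplify:
  drop -1 from [4, -1] -> [4]
  satisfied 1 clause(s); 2 remain; assigned so far: [1, 3]
unit clause [4] forces x4=T; simplify:
  satisfied 1 clause(s); 1 remain; assigned so far: [1, 3, 4]

Answer: x1=T x3=T x4=T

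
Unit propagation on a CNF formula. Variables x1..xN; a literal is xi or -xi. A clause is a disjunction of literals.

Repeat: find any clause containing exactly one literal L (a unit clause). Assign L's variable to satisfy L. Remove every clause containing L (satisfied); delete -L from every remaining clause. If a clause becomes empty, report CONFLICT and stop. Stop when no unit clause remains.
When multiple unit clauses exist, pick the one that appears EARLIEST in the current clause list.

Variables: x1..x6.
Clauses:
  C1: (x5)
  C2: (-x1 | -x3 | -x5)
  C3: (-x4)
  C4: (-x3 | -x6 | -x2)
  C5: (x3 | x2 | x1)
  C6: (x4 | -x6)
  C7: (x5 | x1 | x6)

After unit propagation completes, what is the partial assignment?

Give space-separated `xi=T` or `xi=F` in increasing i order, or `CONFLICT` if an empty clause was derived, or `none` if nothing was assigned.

unit clause [5] forces x5=T; simplify:
  drop -5 from [-1, -3, -5] -> [-1, -3]
  satisfied 2 clause(s); 5 remain; assigned so far: [5]
unit clause [-4] forces x4=F; simplify:
  drop 4 from [4, -6] -> [-6]
  satisfied 1 clause(s); 4 remain; assigned so far: [4, 5]
unit clause [-6] forces x6=F; simplify:
  satisfied 2 clause(s); 2 remain; assigned so far: [4, 5, 6]

Answer: x4=F x5=T x6=F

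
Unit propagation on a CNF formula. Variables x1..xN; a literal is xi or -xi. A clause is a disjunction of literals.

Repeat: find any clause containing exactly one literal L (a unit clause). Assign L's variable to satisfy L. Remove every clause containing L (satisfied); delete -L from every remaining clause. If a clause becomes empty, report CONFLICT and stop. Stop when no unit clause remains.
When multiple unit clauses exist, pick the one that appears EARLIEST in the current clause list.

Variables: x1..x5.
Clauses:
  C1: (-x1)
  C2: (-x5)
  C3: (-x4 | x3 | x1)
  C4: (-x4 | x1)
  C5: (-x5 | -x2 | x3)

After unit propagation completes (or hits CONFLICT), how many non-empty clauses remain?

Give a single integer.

Answer: 0

Derivation:
unit clause [-1] forces x1=F; simplify:
  drop 1 from [-4, 3, 1] -> [-4, 3]
  drop 1 from [-4, 1] -> [-4]
  satisfied 1 clause(s); 4 remain; assigned so far: [1]
unit clause [-5] forces x5=F; simplify:
  satisfied 2 clause(s); 2 remain; assigned so far: [1, 5]
unit clause [-4] forces x4=F; simplify:
  satisfied 2 clause(s); 0 remain; assigned so far: [1, 4, 5]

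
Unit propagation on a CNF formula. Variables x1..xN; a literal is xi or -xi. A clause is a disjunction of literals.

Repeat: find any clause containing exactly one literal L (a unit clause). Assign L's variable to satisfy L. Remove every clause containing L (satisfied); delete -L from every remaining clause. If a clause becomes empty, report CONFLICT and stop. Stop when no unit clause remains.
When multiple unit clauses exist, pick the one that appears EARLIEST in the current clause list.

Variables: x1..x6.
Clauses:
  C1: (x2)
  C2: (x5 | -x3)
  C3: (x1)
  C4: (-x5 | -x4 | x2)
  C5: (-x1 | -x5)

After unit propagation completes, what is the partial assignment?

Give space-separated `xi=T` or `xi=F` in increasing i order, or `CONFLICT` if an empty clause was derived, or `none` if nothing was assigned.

Answer: x1=T x2=T x3=F x5=F

Derivation:
unit clause [2] forces x2=T; simplify:
  satisfied 2 clause(s); 3 remain; assigned so far: [2]
unit clause [1] forces x1=T; simplify:
  drop -1 from [-1, -5] -> [-5]
  satisfied 1 clause(s); 2 remain; assigned so far: [1, 2]
unit clause [-5] forces x5=F; simplify:
  drop 5 from [5, -3] -> [-3]
  satisfied 1 clause(s); 1 remain; assigned so far: [1, 2, 5]
unit clause [-3] forces x3=F; simplify:
  satisfied 1 clause(s); 0 remain; assigned so far: [1, 2, 3, 5]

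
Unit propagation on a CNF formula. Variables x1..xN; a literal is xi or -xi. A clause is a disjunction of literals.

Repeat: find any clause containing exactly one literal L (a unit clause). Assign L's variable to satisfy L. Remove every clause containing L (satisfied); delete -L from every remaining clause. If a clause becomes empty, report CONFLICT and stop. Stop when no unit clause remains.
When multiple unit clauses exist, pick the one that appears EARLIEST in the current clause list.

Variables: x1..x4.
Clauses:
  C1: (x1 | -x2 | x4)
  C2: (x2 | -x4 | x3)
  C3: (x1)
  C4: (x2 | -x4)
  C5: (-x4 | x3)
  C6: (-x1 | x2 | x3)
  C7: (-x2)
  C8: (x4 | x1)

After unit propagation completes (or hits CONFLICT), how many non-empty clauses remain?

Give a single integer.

Answer: 0

Derivation:
unit clause [1] forces x1=T; simplify:
  drop -1 from [-1, 2, 3] -> [2, 3]
  satisfied 3 clause(s); 5 remain; assigned so far: [1]
unit clause [-2] forces x2=F; simplify:
  drop 2 from [2, -4, 3] -> [-4, 3]
  drop 2 from [2, -4] -> [-4]
  drop 2 from [2, 3] -> [3]
  satisfied 1 clause(s); 4 remain; assigned so far: [1, 2]
unit clause [-4] forces x4=F; simplify:
  satisfied 3 clause(s); 1 remain; assigned so far: [1, 2, 4]
unit clause [3] forces x3=T; simplify:
  satisfied 1 clause(s); 0 remain; assigned so far: [1, 2, 3, 4]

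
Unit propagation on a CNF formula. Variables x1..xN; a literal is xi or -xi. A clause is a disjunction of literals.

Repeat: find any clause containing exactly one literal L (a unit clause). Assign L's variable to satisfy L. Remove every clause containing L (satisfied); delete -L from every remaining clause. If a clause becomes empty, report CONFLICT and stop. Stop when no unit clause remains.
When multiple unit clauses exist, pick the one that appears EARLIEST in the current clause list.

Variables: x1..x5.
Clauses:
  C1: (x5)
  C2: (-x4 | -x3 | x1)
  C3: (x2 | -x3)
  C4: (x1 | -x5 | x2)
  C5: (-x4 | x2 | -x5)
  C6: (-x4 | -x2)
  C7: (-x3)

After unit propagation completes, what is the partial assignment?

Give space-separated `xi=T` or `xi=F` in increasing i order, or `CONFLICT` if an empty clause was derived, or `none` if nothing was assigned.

unit clause [5] forces x5=T; simplify:
  drop -5 from [1, -5, 2] -> [1, 2]
  drop -5 from [-4, 2, -5] -> [-4, 2]
  satisfied 1 clause(s); 6 remain; assigned so far: [5]
unit clause [-3] forces x3=F; simplify:
  satisfied 3 clause(s); 3 remain; assigned so far: [3, 5]

Answer: x3=F x5=T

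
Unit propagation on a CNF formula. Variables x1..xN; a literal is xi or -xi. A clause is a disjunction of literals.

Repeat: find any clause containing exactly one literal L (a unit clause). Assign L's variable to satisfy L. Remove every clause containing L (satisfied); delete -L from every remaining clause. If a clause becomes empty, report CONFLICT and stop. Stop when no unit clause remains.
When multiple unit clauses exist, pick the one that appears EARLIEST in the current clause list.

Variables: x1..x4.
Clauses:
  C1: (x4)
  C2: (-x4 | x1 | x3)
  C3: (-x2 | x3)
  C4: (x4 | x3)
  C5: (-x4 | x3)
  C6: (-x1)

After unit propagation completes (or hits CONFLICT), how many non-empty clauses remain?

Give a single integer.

Answer: 0

Derivation:
unit clause [4] forces x4=T; simplify:
  drop -4 from [-4, 1, 3] -> [1, 3]
  drop -4 from [-4, 3] -> [3]
  satisfied 2 clause(s); 4 remain; assigned so far: [4]
unit clause [3] forces x3=T; simplify:
  satisfied 3 clause(s); 1 remain; assigned so far: [3, 4]
unit clause [-1] forces x1=F; simplify:
  satisfied 1 clause(s); 0 remain; assigned so far: [1, 3, 4]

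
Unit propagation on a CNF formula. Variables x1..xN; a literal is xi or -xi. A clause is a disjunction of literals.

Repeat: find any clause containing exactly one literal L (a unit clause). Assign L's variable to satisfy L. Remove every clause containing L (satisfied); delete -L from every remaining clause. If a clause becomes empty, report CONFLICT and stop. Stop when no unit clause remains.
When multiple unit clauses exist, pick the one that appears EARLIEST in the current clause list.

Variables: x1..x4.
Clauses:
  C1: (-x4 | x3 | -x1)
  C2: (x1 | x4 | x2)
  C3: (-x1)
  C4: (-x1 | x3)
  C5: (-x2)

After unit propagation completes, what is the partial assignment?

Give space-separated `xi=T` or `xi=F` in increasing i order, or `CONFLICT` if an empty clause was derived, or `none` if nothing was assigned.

unit clause [-1] forces x1=F; simplify:
  drop 1 from [1, 4, 2] -> [4, 2]
  satisfied 3 clause(s); 2 remain; assigned so far: [1]
unit clause [-2] forces x2=F; simplify:
  drop 2 from [4, 2] -> [4]
  satisfied 1 clause(s); 1 remain; assigned so far: [1, 2]
unit clause [4] forces x4=T; simplify:
  satisfied 1 clause(s); 0 remain; assigned so far: [1, 2, 4]

Answer: x1=F x2=F x4=T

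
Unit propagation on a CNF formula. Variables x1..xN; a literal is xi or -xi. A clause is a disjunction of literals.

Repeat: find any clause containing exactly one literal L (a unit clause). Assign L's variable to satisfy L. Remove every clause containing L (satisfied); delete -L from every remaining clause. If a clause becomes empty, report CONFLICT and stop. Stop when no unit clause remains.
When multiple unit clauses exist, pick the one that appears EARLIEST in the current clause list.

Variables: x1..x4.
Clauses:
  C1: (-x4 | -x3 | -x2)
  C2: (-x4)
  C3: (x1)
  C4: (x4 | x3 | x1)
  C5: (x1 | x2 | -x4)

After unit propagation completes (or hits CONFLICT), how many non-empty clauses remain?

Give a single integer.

Answer: 0

Derivation:
unit clause [-4] forces x4=F; simplify:
  drop 4 from [4, 3, 1] -> [3, 1]
  satisfied 3 clause(s); 2 remain; assigned so far: [4]
unit clause [1] forces x1=T; simplify:
  satisfied 2 clause(s); 0 remain; assigned so far: [1, 4]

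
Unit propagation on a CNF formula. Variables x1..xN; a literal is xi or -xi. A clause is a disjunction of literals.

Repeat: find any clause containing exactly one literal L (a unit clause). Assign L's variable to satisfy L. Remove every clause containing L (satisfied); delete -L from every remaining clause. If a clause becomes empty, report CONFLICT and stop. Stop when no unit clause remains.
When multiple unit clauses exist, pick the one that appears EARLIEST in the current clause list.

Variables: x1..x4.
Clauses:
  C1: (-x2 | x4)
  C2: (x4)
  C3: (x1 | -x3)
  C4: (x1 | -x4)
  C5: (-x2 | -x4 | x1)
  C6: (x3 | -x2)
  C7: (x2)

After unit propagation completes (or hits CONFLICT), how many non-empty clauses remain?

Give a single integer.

unit clause [4] forces x4=T; simplify:
  drop -4 from [1, -4] -> [1]
  drop -4 from [-2, -4, 1] -> [-2, 1]
  satisfied 2 clause(s); 5 remain; assigned so far: [4]
unit clause [1] forces x1=T; simplify:
  satisfied 3 clause(s); 2 remain; assigned so far: [1, 4]
unit clause [2] forces x2=T; simplify:
  drop -2 from [3, -2] -> [3]
  satisfied 1 clause(s); 1 remain; assigned so far: [1, 2, 4]
unit clause [3] forces x3=T; simplify:
  satisfied 1 clause(s); 0 remain; assigned so far: [1, 2, 3, 4]

Answer: 0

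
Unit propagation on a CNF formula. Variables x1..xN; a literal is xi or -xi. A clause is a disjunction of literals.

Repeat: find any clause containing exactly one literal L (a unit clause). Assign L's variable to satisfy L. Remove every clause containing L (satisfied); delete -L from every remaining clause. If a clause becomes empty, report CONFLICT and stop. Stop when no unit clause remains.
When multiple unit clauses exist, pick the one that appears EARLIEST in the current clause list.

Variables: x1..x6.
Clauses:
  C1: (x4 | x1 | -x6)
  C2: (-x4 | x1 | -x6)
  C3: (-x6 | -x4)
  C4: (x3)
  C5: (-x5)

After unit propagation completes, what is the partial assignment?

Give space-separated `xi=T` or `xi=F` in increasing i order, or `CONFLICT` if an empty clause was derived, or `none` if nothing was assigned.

unit clause [3] forces x3=T; simplify:
  satisfied 1 clause(s); 4 remain; assigned so far: [3]
unit clause [-5] forces x5=F; simplify:
  satisfied 1 clause(s); 3 remain; assigned so far: [3, 5]

Answer: x3=T x5=F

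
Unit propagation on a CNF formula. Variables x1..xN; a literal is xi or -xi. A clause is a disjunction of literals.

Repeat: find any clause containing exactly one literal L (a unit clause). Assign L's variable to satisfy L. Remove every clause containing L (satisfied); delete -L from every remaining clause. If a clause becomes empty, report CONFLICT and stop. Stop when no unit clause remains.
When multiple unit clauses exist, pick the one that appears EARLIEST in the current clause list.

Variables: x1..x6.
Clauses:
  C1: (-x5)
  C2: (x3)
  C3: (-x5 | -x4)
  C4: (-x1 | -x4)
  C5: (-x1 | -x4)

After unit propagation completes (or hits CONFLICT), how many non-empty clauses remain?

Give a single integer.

unit clause [-5] forces x5=F; simplify:
  satisfied 2 clause(s); 3 remain; assigned so far: [5]
unit clause [3] forces x3=T; simplify:
  satisfied 1 clause(s); 2 remain; assigned so far: [3, 5]

Answer: 2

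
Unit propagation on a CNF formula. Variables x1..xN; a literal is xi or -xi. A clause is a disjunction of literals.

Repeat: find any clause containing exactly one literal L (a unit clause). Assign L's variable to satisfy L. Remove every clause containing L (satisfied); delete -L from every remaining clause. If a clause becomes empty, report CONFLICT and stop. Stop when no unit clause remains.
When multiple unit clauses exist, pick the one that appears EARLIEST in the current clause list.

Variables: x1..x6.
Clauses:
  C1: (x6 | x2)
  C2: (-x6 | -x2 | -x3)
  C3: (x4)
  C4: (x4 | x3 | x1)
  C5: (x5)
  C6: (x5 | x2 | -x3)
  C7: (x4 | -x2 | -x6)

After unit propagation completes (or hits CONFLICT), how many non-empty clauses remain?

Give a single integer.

unit clause [4] forces x4=T; simplify:
  satisfied 3 clause(s); 4 remain; assigned so far: [4]
unit clause [5] forces x5=T; simplify:
  satisfied 2 clause(s); 2 remain; assigned so far: [4, 5]

Answer: 2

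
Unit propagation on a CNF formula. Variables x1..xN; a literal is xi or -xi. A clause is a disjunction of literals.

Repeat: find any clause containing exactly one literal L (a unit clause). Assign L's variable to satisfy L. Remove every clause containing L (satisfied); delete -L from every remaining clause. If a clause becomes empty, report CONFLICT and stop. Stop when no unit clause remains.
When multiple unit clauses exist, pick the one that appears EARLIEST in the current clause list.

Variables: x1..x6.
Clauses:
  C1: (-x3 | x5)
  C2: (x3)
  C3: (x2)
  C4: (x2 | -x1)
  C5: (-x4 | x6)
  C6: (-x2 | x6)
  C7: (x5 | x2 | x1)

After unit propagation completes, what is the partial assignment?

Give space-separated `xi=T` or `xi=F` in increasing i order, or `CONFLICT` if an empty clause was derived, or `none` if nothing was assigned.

unit clause [3] forces x3=T; simplify:
  drop -3 from [-3, 5] -> [5]
  satisfied 1 clause(s); 6 remain; assigned so far: [3]
unit clause [5] forces x5=T; simplify:
  satisfied 2 clause(s); 4 remain; assigned so far: [3, 5]
unit clause [2] forces x2=T; simplify:
  drop -2 from [-2, 6] -> [6]
  satisfied 2 clause(s); 2 remain; assigned so far: [2, 3, 5]
unit clause [6] forces x6=T; simplify:
  satisfied 2 clause(s); 0 remain; assigned so far: [2, 3, 5, 6]

Answer: x2=T x3=T x5=T x6=T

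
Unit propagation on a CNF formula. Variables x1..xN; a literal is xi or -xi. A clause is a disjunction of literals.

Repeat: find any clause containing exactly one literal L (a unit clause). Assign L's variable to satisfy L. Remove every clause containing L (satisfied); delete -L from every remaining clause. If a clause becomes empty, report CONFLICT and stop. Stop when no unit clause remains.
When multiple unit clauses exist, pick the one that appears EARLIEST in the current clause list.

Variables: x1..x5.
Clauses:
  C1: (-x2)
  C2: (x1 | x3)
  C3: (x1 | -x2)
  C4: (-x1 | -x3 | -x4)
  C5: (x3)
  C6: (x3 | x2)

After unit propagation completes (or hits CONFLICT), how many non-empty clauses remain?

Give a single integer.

Answer: 1

Derivation:
unit clause [-2] forces x2=F; simplify:
  drop 2 from [3, 2] -> [3]
  satisfied 2 clause(s); 4 remain; assigned so far: [2]
unit clause [3] forces x3=T; simplify:
  drop -3 from [-1, -3, -4] -> [-1, -4]
  satisfied 3 clause(s); 1 remain; assigned so far: [2, 3]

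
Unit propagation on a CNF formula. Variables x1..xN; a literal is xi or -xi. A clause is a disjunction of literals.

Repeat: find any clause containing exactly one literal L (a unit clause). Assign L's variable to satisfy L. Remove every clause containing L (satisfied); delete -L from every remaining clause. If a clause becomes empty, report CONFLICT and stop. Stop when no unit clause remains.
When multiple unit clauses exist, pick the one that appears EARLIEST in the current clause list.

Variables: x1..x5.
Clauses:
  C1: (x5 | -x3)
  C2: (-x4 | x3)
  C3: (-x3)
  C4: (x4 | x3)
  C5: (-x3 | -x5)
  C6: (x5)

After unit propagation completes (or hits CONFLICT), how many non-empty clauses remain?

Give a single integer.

Answer: 1

Derivation:
unit clause [-3] forces x3=F; simplify:
  drop 3 from [-4, 3] -> [-4]
  drop 3 from [4, 3] -> [4]
  satisfied 3 clause(s); 3 remain; assigned so far: [3]
unit clause [-4] forces x4=F; simplify:
  drop 4 from [4] -> [] (empty!)
  satisfied 1 clause(s); 2 remain; assigned so far: [3, 4]
CONFLICT (empty clause)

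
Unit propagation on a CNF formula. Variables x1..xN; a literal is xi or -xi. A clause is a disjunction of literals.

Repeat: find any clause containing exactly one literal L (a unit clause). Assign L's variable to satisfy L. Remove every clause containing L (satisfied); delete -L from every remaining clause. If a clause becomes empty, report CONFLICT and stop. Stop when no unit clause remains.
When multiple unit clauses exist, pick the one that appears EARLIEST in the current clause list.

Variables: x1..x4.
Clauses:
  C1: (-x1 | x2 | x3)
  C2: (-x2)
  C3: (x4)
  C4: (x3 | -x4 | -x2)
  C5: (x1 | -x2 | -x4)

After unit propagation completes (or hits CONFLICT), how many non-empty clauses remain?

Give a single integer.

Answer: 1

Derivation:
unit clause [-2] forces x2=F; simplify:
  drop 2 from [-1, 2, 3] -> [-1, 3]
  satisfied 3 clause(s); 2 remain; assigned so far: [2]
unit clause [4] forces x4=T; simplify:
  satisfied 1 clause(s); 1 remain; assigned so far: [2, 4]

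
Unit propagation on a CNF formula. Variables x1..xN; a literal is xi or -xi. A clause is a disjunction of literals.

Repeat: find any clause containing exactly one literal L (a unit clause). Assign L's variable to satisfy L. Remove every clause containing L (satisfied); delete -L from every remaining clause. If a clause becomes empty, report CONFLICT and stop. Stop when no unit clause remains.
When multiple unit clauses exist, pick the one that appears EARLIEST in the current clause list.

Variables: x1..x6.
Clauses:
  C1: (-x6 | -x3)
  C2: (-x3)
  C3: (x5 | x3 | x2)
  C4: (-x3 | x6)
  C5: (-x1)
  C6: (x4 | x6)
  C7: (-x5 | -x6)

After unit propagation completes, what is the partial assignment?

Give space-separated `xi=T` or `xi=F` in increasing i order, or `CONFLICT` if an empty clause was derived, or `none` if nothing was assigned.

Answer: x1=F x3=F

Derivation:
unit clause [-3] forces x3=F; simplify:
  drop 3 from [5, 3, 2] -> [5, 2]
  satisfied 3 clause(s); 4 remain; assigned so far: [3]
unit clause [-1] forces x1=F; simplify:
  satisfied 1 clause(s); 3 remain; assigned so far: [1, 3]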